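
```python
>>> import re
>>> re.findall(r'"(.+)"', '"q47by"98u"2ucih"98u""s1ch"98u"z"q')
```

['q47by"98u"2ucih"98u""s1ch"98u"z']

Matches: at [0:33] match '"q47by"98u"2ucih"98u""s1ch"98u"z"', group 1 = 'q47by"98u"2ucih"98u""s1ch"98u"z'.
`findall` collects group 1 from the one match (1 total).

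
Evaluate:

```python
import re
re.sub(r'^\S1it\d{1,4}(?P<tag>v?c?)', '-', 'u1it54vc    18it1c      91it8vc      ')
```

Pattern: anchored at the start of the string; then a non-whitespace character, then the literal '1it', then 1 to 4 of a digit; then optionally the literal 'v', then optionally the literal 'c' (captured as 'tag').
Each match is replaced by '-'.

'-    18it1c      91it8vc      '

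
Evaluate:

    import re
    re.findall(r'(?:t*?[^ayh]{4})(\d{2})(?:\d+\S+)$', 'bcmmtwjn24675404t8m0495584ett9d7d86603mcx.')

Lazy quantifiers expand one character at a time until the remainder of the pattern can match.
Because there's exactly one group, `findall` drops the full match and keeps group 1 from the one hit.

['24']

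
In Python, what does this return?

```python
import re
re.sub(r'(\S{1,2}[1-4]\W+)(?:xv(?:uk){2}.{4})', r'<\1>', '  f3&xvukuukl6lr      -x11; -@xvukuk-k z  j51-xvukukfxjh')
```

The replacement refers to a captured group, so each match is rewritten using its own captured text.

'  f3&xvukuukl6lr      -<x11; -@>  <j51->'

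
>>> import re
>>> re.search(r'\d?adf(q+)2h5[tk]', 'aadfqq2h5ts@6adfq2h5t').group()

Pattern: optionally a digit, then the literal 'adf'; then one or more of a literal 'q' (captured); then the literal '2h5', then one of [tk].
`re.search` tries every starting position until one works.
The match spans [1:10] → 'adfqq2h5t'.
Captured: group 1 = 'qq'.

'adfqq2h5t'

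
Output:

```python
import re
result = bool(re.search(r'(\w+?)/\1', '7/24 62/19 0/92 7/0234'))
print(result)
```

`\1` is not a pattern — it's the concrete string captured by group 1, re-applied verbatim.
Here nothing in the string fits, so the call returns None, and `bool(None)` is False.

False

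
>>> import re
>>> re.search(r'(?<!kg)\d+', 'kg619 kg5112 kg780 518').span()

The negative lookaround is zero-width — it rules out positions where the adjacent text would match, without consuming anything.
`re.search` scans for the first position where the pattern succeeds.
The match spans [3:5] → '19'.

(3, 5)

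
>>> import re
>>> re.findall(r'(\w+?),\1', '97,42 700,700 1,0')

The backreference `\1` re-matches whatever the first group consumed, character for character.
Walking the string: at [6:13] match '700,700', group 1 = '700'.
With a single group, `findall` returns only what that group captured — 1 item.

['700']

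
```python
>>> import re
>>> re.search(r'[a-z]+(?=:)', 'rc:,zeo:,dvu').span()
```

The lookaround is zero-width — it requires the adjacent text to match without consuming it, so the asserted text isn't part of the match.
The match spans [0:2] → 'rc'.

(0, 2)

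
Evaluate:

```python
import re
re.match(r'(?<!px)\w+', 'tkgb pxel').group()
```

`match` is anchored at position 0; if the pattern doesn't fit there, it returns None.
The match spans [0:4] → 'tkgb'.

'tkgb'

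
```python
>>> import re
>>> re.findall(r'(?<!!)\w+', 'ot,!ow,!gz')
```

['ot', 'w', 'z']

Because the assertion is negative and zero-width, positions next to the forbidden text are skipped.
Matches: at [0:2] → 'ot'; at [5:6] → 'w'; at [9:10] → 'z'.
`findall` yields the raw match text (3 of them) because the pattern has no groups.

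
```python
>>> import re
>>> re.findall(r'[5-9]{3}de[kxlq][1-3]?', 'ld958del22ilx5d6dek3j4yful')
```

['958del2']

The pattern matches exactly 3 of a character in [5-9], then the literal 'de', then one of [kxlq]; then optionally a character in [1-3].
Matches: at [2:9] → '958del2'.
No capturing groups, so `findall` returns the 1 full match string.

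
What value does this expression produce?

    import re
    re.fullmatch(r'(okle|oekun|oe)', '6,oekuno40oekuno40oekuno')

None

`fullmatch` succeeds only if the pattern covers the string from start to end.
Here the pattern can't cover the whole string, so the call returns None.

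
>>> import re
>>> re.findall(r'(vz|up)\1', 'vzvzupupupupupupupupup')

['vz', 'up', 'up', 'up', 'up']

The backreference `\1` re-matches whatever the first group consumed, character for character.
Matches: at [0:4] match 'vzvz', group 1 = 'vz'; at [4:8] match 'upup', group 1 = 'up'; at [8:12] match 'upup', group 1 = 'up'; at [12:16] match 'upup', group 1 = 'up'; at [16:20] match 'upup', group 1 = 'up'.
Because there's exactly one group, `findall` drops the full match and keeps group 1 from each hit.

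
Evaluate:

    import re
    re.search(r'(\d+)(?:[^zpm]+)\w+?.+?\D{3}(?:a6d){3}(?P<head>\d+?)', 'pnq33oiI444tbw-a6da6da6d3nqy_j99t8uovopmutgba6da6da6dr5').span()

(3, 25)

Pattern: one or more of a digit (captured); then one or more of any character except [zpm] (non-capturing group); then one or more of a word character (lazy), then one or more of any character (lazy); then exactly 3 of a non-digit, then the literal 'a6d' repeated 3 times; then one or more of a digit (lazy) (captured as 'head').
`re.search` scans for the first position where the pattern succeeds.
The match spans [3:25] → '33oiI444tbw-a6da6da6d3'.
Captured: group 1 = '33', group 2 = '3'.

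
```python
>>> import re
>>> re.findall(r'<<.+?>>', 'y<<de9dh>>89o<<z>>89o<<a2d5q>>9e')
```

['<<de9dh>>', '<<z>>', '<<a2d5q>>']

Because the quantifier is non-greedy, it stops expanding at the earliest point where the rest of the pattern can succeed.
Matches: at [1:10] → '<<de9dh>>'; at [13:18] → '<<z>>'; at [21:30] → '<<a2d5q>>'.
With no groups in the pattern, `findall` gives back each whole match — 3 here.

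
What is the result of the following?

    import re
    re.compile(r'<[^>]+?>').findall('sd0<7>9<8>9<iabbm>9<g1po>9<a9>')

Matches: at [3:6] → '<7>'; at [7:10] → '<8>'; at [11:18] → '<iabbm>'; at [19:25] → '<g1po>'; at [26:30] → '<a9>'.
`findall` yields the raw match text (5 of them) because the pattern has no groups.

['<7>', '<8>', '<iabbm>', '<g1po>', '<a9>']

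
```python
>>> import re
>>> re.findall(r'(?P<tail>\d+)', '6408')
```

['6408']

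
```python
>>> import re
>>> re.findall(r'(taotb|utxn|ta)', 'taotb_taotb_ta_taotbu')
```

Alternation tries branches left to right and keeps the first one that lets the overall match succeed at that position.
Walking the string: at [0:5] match 'taotb', group 1 = 'taotb'; at [6:11] match 'taotb', group 1 = 'taotb'; at [12:14] match 'ta', group 1 = 'ta'; at [15:20] match 'taotb', group 1 = 'taotb'.
One capturing group, so `findall` returns just the captured substring from each match — 4 in all.

['taotb', 'taotb', 'ta', 'taotb']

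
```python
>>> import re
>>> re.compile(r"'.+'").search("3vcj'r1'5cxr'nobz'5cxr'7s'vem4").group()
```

"'r1'5cxr'nobz'5cxr'7s'"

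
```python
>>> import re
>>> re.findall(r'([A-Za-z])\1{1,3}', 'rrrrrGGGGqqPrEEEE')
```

['r', 'G', 'q', 'E']

The backreference `\1` re-matches whatever the first group consumed, character for character.
Scanning left to right: at [0:4] match 'rrrr', group 1 = 'r'; at [5:9] match 'GGGG', group 1 = 'G'; at [9:11] match 'qq', group 1 = 'q'; at [13:17] match 'EEEE', group 1 = 'E'.
Because there's exactly one group, `findall` drops the full match and keeps group 1 from each hit.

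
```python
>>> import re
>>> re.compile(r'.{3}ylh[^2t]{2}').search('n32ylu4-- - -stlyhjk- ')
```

None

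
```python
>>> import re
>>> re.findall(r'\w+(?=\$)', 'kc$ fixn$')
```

Because the assertion is zero-width, the text it checks is not consumed and won't appear in the result.
`findall` yields the raw match text (2 of them) because the pattern has no groups.

['kc', 'fixn']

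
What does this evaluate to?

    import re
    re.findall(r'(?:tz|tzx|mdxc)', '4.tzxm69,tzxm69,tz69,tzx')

Alternation isn't longest-match — the leftmost alternative that fits at this position is chosen.
`findall` yields the raw match text (4 of them) because the pattern has no groups.

['tz', 'tz', 'tz', 'tz']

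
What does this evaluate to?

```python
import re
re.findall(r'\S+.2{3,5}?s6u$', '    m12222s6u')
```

['m12222s6u']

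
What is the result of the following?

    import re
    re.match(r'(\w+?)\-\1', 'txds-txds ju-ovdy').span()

(0, 9)

With `match`, the pattern is implicitly anchored at the beginning.
The match spans [0:9] → 'txds-txds'.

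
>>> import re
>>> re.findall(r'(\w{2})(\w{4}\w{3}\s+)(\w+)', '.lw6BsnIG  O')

[]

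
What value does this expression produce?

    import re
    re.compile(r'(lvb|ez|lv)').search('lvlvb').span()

(0, 2)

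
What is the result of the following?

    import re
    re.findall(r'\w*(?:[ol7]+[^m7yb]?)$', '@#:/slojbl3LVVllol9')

['slojbl3LVVllol9']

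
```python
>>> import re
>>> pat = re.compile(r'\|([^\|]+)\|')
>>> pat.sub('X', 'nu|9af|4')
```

'nuX4'

Matches: at [2:7] → '|9af|'.
`sub` substitutes 'X' at each match site.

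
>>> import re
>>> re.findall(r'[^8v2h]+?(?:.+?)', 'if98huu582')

['if', '98', 'uu', '58']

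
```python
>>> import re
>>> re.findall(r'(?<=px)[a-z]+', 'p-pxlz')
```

['lz']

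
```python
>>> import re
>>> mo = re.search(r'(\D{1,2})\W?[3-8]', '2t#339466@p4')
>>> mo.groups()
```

This matches 1 to 2 of a non-digit (captured); then optionally a non-word character, then a character in [3-8].
`search` walks the string left to right and returns the first match it finds.
The match spans [1:4] → 't#3'.
Captured: group 1 = 't#'.

('t#',)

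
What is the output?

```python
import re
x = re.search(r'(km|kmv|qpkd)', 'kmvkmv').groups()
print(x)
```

The regex engine tests alternatives in the order written; an earlier branch that matches wins even if a later one would match more.
`re.search` scans for the first position where the pattern succeeds.
The match spans [0:2] → 'km'.
Captured: group 1 = 'km'.

('km',)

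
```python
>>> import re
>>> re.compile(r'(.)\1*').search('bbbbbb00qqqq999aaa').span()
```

`\1` has to match the exact text group 1 already captured.
The match spans [0:6] → 'bbbbbb'.

(0, 6)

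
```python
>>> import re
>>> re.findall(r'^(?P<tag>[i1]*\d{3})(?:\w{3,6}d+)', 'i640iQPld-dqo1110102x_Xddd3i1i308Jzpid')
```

['i640']

With a single group, `findall` returns only what that group captured — 1 item.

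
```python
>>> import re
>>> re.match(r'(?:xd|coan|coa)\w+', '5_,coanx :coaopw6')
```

None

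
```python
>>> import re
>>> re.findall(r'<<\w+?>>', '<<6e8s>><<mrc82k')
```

['<<6e8s>>']

Matches: at [0:8] → '<<6e8s>>'.
With no groups in the pattern, `findall` gives back each whole match — 1 here.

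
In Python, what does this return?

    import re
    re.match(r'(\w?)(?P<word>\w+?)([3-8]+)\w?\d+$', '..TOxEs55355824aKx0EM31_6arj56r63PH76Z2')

This matches optionally a word character (captured); then one or more of a word character (lazy) (captured as 'word'); then one or more of a character in [3-8] (captured); then optionally a word character, then one or more of a digit; then anchored at the end.
With `match`, the pattern is implicitly anchored at the beginning.
Here the pattern fails at index 0, so the call returns None.

None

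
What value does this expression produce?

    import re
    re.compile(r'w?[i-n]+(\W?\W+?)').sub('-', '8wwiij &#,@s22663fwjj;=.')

`sub` substitutes '-' at each match site.

'8w-#,@s22663f-.'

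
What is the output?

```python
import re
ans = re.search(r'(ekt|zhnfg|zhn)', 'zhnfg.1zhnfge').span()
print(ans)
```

(0, 5)

Alternation isn't longest-match — the leftmost alternative that fits at this position is chosen.
`re.search` tries every starting position until one works.
The match spans [0:5] → 'zhnfg'.
Captured: group 1 = 'zhnfg'.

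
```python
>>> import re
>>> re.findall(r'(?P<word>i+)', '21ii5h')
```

['ii']

One capturing group, so `findall` returns just the captured substring from the one match — 1 in all.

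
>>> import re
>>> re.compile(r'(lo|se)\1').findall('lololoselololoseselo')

A backreference is literal: `\1` must see the identical characters the first group matched.
`findall` collects group 1 from each match (3 total).

['lo', 'lo', 'se']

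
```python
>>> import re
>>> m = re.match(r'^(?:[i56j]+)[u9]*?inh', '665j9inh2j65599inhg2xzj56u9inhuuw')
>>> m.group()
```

With `match`, the pattern is implicitly anchored at the beginning.
The match spans [0:8] → '665j9inh'.

'665j9inh'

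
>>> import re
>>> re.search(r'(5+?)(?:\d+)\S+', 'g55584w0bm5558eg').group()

'55584w0bm5558eg'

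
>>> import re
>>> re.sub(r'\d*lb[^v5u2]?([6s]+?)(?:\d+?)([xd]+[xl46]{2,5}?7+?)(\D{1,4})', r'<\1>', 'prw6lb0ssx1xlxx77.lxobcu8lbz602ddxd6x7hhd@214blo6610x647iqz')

`\1` in the replacement pulls in group 1's text for each match.

'prw6lb0ssx1xlxx77.lxobcu<6>214blo6610x647iqz'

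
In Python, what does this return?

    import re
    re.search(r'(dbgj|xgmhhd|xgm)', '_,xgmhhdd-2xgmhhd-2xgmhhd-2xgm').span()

(2, 8)

Alternation isn't longest-match — the leftmost alternative that fits at this position is chosen.
`search` walks the string left to right and returns the first match it finds.
The match spans [2:8] → 'xgmhhd'.
Captured: group 1 = 'xgmhhd'.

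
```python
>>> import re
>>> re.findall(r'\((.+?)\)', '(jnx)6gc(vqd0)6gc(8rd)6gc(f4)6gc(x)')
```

['jnx', 'vqd0', '8rd', 'f4', 'x']

A `+?`/`*?`/`{m,n}?` starts at its minimum and grows only as far as needed for what follows to match.
`findall` collects group 1 from each match (5 total).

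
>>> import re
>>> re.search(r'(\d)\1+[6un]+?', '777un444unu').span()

After group 1 captures some text, `\1` only succeeds where that same text appears again.
`search` walks the string left to right and returns the first match it finds.
The match spans [0:4] → '777u'.
Captured: group 1 = '7'.

(0, 4)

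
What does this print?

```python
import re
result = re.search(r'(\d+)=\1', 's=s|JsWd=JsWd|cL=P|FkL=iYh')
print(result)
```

A backreference is literal: `\1` must see the identical characters the first group matched.
Unlike `match`, `search` isn't anchored — it looks for the pattern anywhere in the string.
Here no position works, so the call returns None.

None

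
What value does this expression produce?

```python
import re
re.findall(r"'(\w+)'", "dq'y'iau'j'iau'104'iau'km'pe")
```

['y', 'j', '104', 'km']

Walking the string: at [2:5] match "'y'", group 1 = 'y'; at [8:11] match "'j'", group 1 = 'j'; at [14:19] match "'104'", group 1 = '104'; at [22:26] match "'km'", group 1 = 'km'.
One capturing group, so `findall` returns just the captured substring from each match — 4 in all.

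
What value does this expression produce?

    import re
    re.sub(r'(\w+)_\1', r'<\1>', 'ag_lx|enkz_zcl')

'ag_lx|enk<z>cl'

A backreference is literal: `\1` must see the identical characters the first group matched.
Matches: at [9:12] → 'z_z'.
Each match is replaced using the text its own group 1 captured.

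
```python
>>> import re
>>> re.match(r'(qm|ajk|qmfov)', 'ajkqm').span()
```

(0, 3)

`match` is anchored at position 0; if the pattern doesn't fit there, it returns None.
The match spans [0:3] → 'ajk'.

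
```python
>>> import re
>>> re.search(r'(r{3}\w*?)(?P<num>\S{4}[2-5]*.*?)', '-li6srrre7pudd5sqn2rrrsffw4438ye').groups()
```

('rrr', 'e7pu')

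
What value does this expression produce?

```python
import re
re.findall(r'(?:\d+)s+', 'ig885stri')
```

['885s']

Pattern: one or more of a digit (non-capturing group); then one or more of a literal 's'.
Walking the string: at [2:6] → '885s'.
With no groups in the pattern, `findall` gives back each whole match — 1 here.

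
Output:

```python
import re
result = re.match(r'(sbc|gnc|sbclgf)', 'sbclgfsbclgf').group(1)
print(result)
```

The match spans [0:3] → 'sbc'.
Captured: group 1 = 'sbc'.

sbc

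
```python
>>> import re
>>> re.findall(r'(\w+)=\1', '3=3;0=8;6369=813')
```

`\1` has to match the exact text group 1 already captured.
Scanning left to right: at [0:3] match '3=3', group 1 = '3'.
`findall` collects group 1 from the one match (1 total).

['3']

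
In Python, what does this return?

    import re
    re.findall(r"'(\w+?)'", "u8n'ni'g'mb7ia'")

['ni', 'mb7ia']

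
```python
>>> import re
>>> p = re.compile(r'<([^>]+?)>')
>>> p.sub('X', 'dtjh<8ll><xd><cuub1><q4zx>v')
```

'dtjhXXXXv'

Matches: at [4:9] → '<8ll>'; at [9:13] → '<xd>'; at [13:20] → '<cuub1>'; at [20:26] → '<q4zx>'.
Every occurrence is swapped for 'X'.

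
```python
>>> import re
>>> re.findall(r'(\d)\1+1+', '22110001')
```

`\1` is not a pattern — it's the concrete string captured by group 1, re-applied verbatim.
Walking the string: at [0:4] match '2211', group 1 = '2'; at [4:8] match '0001', group 1 = '0'.
One capturing group, so `findall` returns just the captured substring from each match — 2 in all.

['2', '0']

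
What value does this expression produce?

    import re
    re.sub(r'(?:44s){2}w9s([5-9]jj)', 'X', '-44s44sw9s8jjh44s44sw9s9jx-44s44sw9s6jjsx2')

`sub` substitutes 'X' at each match site.

'-Xh44s44sw9s9jx-Xsx2'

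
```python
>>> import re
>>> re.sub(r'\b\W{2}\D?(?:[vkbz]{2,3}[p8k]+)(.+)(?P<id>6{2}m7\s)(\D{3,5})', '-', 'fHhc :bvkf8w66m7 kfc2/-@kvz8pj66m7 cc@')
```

`sub` substitutes '-' at each match site.

'fHhc-'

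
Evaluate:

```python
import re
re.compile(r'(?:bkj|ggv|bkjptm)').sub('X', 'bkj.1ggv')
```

'X.1X'

Matches: at [0:3] → 'bkj'; at [5:8] → 'ggv'.
Each match is replaced by 'X'.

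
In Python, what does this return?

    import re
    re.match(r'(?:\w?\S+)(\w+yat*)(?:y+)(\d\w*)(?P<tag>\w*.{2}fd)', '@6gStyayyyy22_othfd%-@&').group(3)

This matches optionally a word character, then one or more of a non-whitespace character (non-capturing group); then one or more of a word character, then the literal 'ya', then zero or more of the literal 't' (captured); then one or more of a literal 'y' (non-capturing group); then a digit, then zero or more of a word character (captured); then zero or more of a word character, then exactly 2 of any character, then the literal 'fd' (captured as 'tag').
With `match`, the pattern is implicitly anchored at the beginning.
The match spans [0:19] → '@6gStyayyyy22_othfd'.
Captured: group 1 = 'tya', group 2 = '22_o', group 3 = 'thfd'.

'thfd'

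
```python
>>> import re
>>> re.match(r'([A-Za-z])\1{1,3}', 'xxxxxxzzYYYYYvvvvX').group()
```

With `match`, the pattern is implicitly anchored at the beginning.
The match spans [0:4] → 'xxxx'.

'xxxx'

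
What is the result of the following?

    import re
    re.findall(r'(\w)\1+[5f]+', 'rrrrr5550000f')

['r', '0']

`\1` has to match the exact text group 1 already captured.
With a single group, `findall` returns only what that group captured — 2 items.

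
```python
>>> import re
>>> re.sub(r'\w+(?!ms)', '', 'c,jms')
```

','

`(?!…)`/`(?<!…)` only lets a position through if the neighbouring text does NOT match; no characters are consumed.
Matches: at [0:1] → 'c'; at [2:5] → 'jms'.
`sub` substitutes '' at each match site.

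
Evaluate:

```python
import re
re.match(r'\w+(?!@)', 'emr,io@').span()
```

(0, 3)

The negative lookahead/lookbehind blocks any match where the forbidden context is present.
With `match`, the pattern is implicitly anchored at the beginning.
The match spans [0:3] → 'emr'.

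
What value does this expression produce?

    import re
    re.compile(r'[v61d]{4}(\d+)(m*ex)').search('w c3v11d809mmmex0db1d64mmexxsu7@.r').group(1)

The match spans [4:16] → 'v11d809mmmex'.
Captured: group 1 = '809', group 2 = 'mmmex'.

'809'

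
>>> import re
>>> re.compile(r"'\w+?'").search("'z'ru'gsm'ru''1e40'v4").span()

(0, 3)

The match spans [0:3] → "'z'".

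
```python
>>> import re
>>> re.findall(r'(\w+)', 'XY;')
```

['XY']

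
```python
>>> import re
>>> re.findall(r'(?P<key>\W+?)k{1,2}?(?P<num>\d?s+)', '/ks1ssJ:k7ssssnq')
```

[('/', 's'), (':', '7ssss')]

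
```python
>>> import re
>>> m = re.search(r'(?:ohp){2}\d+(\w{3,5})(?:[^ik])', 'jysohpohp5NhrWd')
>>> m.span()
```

The pattern matches the literal 'ohp' repeated 2 times, then one or more of a digit; then 3 to 5 of a word character (captured); then any character except [ik] (non-capturing group).
The match spans [3:15] → 'ohpohp5NhrWd'.

(3, 15)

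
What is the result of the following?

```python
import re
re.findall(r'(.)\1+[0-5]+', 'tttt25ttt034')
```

['t', 't']

`\1` is not a pattern — it's the concrete string captured by group 1, re-applied verbatim.
Because there's exactly one group, `findall` drops the full match and keeps group 1 from each hit.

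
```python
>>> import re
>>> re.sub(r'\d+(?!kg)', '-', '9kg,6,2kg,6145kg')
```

'9kg,-,2kg,-5kg'

The negative lookaround is zero-width — it rules out positions where the adjacent text would match, without consuming anything.
Matches: at [4:5] → '6'; at [10:13] → '614'.
`sub` substitutes '-' at each match site.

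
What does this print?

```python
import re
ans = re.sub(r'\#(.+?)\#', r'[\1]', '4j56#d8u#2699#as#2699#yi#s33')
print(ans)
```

A non-greedy quantifier consumes as few characters as it can — just enough that the remainder of the pattern still matches from where it stops; whatever follows it matches normally.
Matches: at [4:9] → '#d8u#'; at [13:17] → '#as#'; at [21:25] → '#yi#'.
The replacement refers to a captured group, so each match is rewritten using its own captured text.

4j56[d8u]2699[as]2699[yi]s33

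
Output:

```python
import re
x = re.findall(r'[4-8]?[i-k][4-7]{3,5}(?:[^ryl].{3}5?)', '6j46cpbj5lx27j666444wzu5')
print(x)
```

['7j666444wzu5']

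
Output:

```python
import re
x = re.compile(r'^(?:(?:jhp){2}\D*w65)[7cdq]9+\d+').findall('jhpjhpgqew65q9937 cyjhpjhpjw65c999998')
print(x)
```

['jhpjhpgqew65q9937']

Pattern: anchored at the start of the string; then the literal 'jhp' repeated 2 times, then zero or more of a non-digit, then the literal 'w65' (non-capturing group); then one of [7cdq], then one or more of the literal '9'; then one or more of a digit.
Matches: at [0:17] → 'jhpjhpgqew65q9937'.
Since nothing is captured, `findall` lists the 1 matched substring directly.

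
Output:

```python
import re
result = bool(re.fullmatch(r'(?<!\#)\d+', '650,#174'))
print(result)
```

False

`(?!…)`/`(?<!…)` only lets a position through if the neighbouring text does NOT match; no characters are consumed.
`re.fullmatch` is like wrapping the pattern in `^…$` (in single-line mode).
Here the pattern can't cover the whole string, so the call returns None, and `bool(None)` is False.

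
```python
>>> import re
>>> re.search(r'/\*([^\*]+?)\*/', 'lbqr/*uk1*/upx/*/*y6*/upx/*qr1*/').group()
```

Unlike `match`, `search` isn't anchored — it looks for the pattern anywhere in the string.
The match spans [4:11] → '/*uk1*/'.
Captured: group 1 = 'uk1'.

'/*uk1*/'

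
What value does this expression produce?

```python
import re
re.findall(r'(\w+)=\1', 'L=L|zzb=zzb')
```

['L', 'zzb']

`\1` is not a pattern — it's the concrete string captured by group 1, re-applied verbatim.
Matches: at [0:3] match 'L=L', group 1 = 'L'; at [4:11] match 'zzb=zzb', group 1 = 'zzb'.
`findall` collects group 1 from each match (2 total).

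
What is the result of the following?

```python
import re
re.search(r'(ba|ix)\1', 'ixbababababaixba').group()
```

The backreference `\1` re-matches whatever the first group consumed, character for character.
`search` walks the string left to right and returns the first match it finds.
The match spans [2:6] → 'baba'.
Captured: group 1 = 'ba'.

'baba'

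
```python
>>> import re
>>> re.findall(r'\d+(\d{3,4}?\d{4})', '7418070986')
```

['8070986']

`findall` collects group 1 from the one match (1 total).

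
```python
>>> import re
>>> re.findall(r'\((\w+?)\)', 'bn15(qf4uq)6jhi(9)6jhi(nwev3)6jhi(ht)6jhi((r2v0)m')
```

One capturing group, so `findall` returns just the captured substring from each match — 5 in all.

['qf4uq', '9', 'nwev3', 'ht', 'r2v0']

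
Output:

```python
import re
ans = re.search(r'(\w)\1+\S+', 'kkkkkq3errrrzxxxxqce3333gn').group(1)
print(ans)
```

The match spans [0:26] → 'kkkkkq3errrrzxxxxqce3333gn'.
Captured: group 1 = 'k'.

k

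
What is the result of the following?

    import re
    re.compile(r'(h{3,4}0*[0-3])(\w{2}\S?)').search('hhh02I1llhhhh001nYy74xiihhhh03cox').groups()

('hhh02', 'I1l')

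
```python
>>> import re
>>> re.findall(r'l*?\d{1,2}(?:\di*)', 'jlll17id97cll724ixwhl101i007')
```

['lll17i', '97', 'll724i', 'l101i', '007']

The pattern matches zero or more of the literal 'l' (lazy), then 1 to 2 of a digit; then a digit, then zero or more of the literal 'i' (non-capturing group).
Scanning left to right: at [1:7] → 'lll17i'; at [8:10] → '97'; at [11:17] → 'll724i'; at [20:25] → 'l101i'; at [25:28] → '007'.
With no groups in the pattern, `findall` gives back each whole match — 5 here.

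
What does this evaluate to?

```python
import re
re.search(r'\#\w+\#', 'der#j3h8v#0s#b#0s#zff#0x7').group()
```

The match spans [3:10] → '#j3h8v#'.

'#j3h8v#'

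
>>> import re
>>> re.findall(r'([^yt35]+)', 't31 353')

This matches one or more of any character except [yt35] (captured).
Matches: at [2:4] match '1 ', group 1 = '1 '.
Because there's exactly one group, `findall` drops the full match and keeps group 1 from the one hit.

['1 ']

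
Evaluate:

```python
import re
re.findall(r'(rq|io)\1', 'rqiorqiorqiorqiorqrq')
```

['rq']

A backreference is literal: `\1` must see the identical characters the first group matched.
Scanning left to right: at [16:20] match 'rqrq', group 1 = 'rq'.
Because there's exactly one group, `findall` drops the full match and keeps group 1 from the one hit.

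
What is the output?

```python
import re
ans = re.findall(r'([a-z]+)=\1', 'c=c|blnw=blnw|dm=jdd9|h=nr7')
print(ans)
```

The backreference `\1` re-matches whatever the first group consumed, character for character.
Scanning left to right: at [0:3] match 'c=c', group 1 = 'c'; at [4:13] match 'blnw=blnw', group 1 = 'blnw'.
`findall` collects group 1 from each match (2 total).

['c', 'blnw']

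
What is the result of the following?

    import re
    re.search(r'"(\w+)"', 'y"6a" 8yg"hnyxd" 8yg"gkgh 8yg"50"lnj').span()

`re.search` scans for the first position where the pattern succeeds.
The match spans [1:5] → '"6a"'.
Captured: group 1 = '6a'.

(1, 5)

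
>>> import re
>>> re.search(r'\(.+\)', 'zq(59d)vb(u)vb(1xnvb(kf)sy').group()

'(59d)vb(u)vb(1xnvb(kf)'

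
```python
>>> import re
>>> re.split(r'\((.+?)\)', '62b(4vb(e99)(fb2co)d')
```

['62b', '4vb(e99', '', 'fb2co', 'd']

A non-greedy quantifier consumes as few characters as it can — just enough that the remainder of the pattern still matches from where it stops; whatever follows it matches normally.
Matches to split on: at [3:12] → '(4vb(e99)'; at [12:19] → '(fb2co)'.
The group in the pattern means `split` returns the separators' captures alongside the pieces.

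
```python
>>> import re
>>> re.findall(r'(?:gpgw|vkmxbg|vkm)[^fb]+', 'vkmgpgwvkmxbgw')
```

['vkmgpgwvkmx']

Scanning left to right: at [0:11] → 'vkmgpgwvkmx'.
Since nothing is captured, `findall` lists the 1 matched substring directly.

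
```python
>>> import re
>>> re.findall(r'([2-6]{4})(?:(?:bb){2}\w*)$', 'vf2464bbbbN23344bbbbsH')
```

['2464']

Pattern: exactly 4 of a character in [2-6] (captured); then the literal 'bb' repeated 2 times, then zero or more of a word character (non-capturing group); then anchored at the end.
Scanning left to right: at [2:22] match '2464bbbbN23344bbbbsH', group 1 = '2464'.
`findall` collects group 1 from the one match (1 total).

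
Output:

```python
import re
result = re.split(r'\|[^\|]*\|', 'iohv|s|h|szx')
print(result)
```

Matches to split on: at [4:7] → '|s|'.
Splitting on the pattern gives 2 pieces.

['iohv', 'h|szx']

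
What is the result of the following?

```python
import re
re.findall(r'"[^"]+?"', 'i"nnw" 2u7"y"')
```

`findall` yields the raw match text (2 of them) because the pattern has no groups.

['"nnw"', '"y"']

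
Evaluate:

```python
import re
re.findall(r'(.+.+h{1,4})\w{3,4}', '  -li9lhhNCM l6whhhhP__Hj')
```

['  -li9lhhNCM l6whhhh']

Because there's exactly one group, `findall` drops the full match and keeps group 1 from the one hit.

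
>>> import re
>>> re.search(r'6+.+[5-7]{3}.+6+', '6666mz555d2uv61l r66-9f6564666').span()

(0, 30)

Pattern: one or more of a literal '6', then one or more of any character, then exactly 3 of a character in [5-7]; then one or more of any character, then one or more of a literal '6'.
The match spans [0:30] → '6666mz555d2uv61l r66-9f6564666'.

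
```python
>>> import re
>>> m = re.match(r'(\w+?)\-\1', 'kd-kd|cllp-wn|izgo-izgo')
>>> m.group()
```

'kd-kd'

The backreference `\1` re-matches whatever the first group consumed, character for character.
`re.match` only tries the pattern at the start of the string.
The match spans [0:5] → 'kd-kd'.
Captured: group 1 = 'kd'.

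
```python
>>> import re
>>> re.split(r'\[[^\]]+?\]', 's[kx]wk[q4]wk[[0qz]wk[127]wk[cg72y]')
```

['s', 'wk', 'wk', 'wk', 'wk', '']

Matches to split on: at [1:5] → '[kx]'; at [7:11] → '[q4]'; at [13:19] → '[[0qz]'; at [21:26] → '[127]'; at [28:35] → '[cg72y]'.
`split` removes every match and returns the 6 fragments in between.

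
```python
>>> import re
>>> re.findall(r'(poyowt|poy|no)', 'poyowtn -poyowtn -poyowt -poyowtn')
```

['poyowt', 'poyowt', 'poyowt', 'poyowt']

Alternation tries branches left to right and keeps the first one that lets the overall match succeed at that position.
Matches: at [0:6] match 'poyowt', group 1 = 'poyowt'; at [9:15] match 'poyowt', group 1 = 'poyowt'; at [18:24] match 'poyowt', group 1 = 'poyowt'; at [26:32] match 'poyowt', group 1 = 'poyowt'.
`findall` collects group 1 from each match (4 total).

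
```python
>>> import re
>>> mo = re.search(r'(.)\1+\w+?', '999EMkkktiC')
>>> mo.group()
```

`\1` has to match the exact text group 1 already captured.
Unlike `match`, `search` isn't anchored — it looks for the pattern anywhere in the string.
The match spans [0:4] → '999E'.
Captured: group 1 = '9'.

'999E'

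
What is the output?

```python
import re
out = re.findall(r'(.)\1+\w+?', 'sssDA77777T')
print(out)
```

A backreference is literal: `\1` must see the identical characters the first group matched.
Walking the string: at [0:4] match 'sssD', group 1 = 's'; at [5:11] match '77777T', group 1 = '7'.
`findall` collects group 1 from each match (2 total).

['s', '7']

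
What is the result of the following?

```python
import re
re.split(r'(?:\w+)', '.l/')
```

['.', '/']

The pattern matches one or more of a word character (non-capturing group).
Matches to split on: at [1:2] → 'l'.
Splitting on the pattern gives 2 pieces.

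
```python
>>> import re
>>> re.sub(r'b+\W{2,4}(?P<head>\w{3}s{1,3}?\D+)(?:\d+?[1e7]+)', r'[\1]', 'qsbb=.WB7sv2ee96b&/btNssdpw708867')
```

'qs[WB7sv]96[btNssdpw]'

The pattern matches one or more of the literal 'b', then 2 to 4 of a non-word character; then exactly 3 of a word character, then 1 to 3 of the literal 's' (lazy), then one or more of a non-digit (captured as 'head'); then one or more of a digit (lazy), then one or more of one of [1e7] (non-capturing group).
Matches: at [2:14] → 'bb=.WB7sv2ee'; at [16:33] → 'b&/btNssdpw708867'.
`\1` in the replacement pulls in group 1's text for each match.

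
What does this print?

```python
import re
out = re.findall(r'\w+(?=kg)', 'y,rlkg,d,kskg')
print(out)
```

The `(?=…)`/`(?<=…)` assertion just peeks at neighbouring text; it doesn't advance the match position.
Scanning left to right: at [2:4] → 'rl'; at [9:11] → 'ks'.
With no groups in the pattern, `findall` gives back each whole match — 2 here.

['rl', 'ks']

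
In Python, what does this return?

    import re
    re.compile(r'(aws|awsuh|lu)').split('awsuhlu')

`|` is ordered: at each position the engine commits to the first alternative that works.
Because the pattern has a capturing group, `split` also inserts each captured text between the pieces.

['', 'aws', 'uh', 'lu', '']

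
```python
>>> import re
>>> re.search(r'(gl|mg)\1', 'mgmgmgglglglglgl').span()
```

(0, 4)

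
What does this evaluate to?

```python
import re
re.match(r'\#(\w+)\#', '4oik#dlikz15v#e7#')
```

None

`re.match` only tries the pattern at the start of the string.
Here the pattern fails at index 0, so the call returns None.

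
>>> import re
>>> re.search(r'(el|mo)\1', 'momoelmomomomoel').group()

'momo'

After group 1 captures some text, `\1` only succeeds where that same text appears again.
`re.search` tries every starting position until one works.
The match spans [0:4] → 'momo'.
Captured: group 1 = 'mo'.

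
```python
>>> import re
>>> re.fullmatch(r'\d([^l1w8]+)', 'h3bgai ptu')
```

For `fullmatch`, every character of the input must be accounted for by the pattern.
Here the pattern can't cover the whole string, so the call returns None.

None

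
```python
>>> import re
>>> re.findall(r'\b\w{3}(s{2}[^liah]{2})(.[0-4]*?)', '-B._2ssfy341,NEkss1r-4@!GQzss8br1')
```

[('ss1r', '-'), ('ss8b', 'r')]

Pattern: a word boundary (`\b`, zero-width); then exactly 3 of a word character; then exactly 2 of a literal 's', then exactly 2 of any character except [liah] (captured); then any character, then zero or more of a character in [0-4] (lazy) (captured).
Because the quantifier is non-greedy, it stops expanding at the earliest point where the rest of the pattern can succeed.
Matches: at [13:21] match 'NEkss1r-', groups = ('ss1r', '-'); at [24:32] match 'GQzss8br', groups = ('ss8b', 'r').
`findall` packs the 2 group values into a tuple for every match.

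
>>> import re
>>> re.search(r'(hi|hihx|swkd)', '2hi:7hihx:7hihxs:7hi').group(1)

'hi'

`search` walks the string left to right and returns the first match it finds.
The match spans [1:3] → 'hi'.
Captured: group 1 = 'hi'.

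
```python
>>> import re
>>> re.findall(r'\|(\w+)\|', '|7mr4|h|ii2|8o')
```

['7mr4', 'ii2']

One capturing group, so `findall` returns just the captured substring from each match — 2 in all.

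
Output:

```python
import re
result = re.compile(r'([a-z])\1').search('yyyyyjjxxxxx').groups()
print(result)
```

The match spans [0:2] → 'yy'.
Captured: group 1 = 'y'.

('y',)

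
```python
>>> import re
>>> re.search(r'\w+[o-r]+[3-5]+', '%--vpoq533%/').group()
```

The pattern matches one or more of a word character; then one or more of a character in [o-r]; then one or more of a character in [3-5].
`re.search` tries every starting position until one works.
The match spans [3:10] → 'vpoq533'.

'vpoq533'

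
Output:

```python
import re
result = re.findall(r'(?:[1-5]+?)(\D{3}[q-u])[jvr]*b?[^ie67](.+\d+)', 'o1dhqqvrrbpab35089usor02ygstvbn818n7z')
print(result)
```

`findall` packs the 2 group values into a tuple for every match.

[('dhqq', 'ab35089usor02ygstvbn818n7')]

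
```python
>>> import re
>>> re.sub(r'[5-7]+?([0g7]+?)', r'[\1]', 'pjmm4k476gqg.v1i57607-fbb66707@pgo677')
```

Pattern: one or more of a character in [5-7] (lazy); then one or more of one of [0g7] (lazy) (captured).
With the lazy modifier that quantifier settles for the fewest repetitions that let the rest of the pattern succeed (the atoms after it are unaffected and can still be greedy).
Matches: at [7:10] → '76g'; at [16:18] → '57'; at [18:20] → '60'; at [25:28] → '667'; at [34:36] → '67'.
Each match is replaced using the text its own group 1 captured.

'pjmm4k4[g]qg.v1i[7][0]7-fbb[7]07@pgo[7]7'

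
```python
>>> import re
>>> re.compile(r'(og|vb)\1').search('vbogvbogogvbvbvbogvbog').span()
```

`\1` has to match the exact text group 1 already captured.
The match spans [6:10] → 'ogog'.

(6, 10)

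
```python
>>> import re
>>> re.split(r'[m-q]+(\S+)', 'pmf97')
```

With a capturing group present, the delimiter's captured portion is kept in the result list.

['', 'f97', '']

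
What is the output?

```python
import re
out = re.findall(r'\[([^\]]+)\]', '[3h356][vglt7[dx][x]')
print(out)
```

`findall` collects group 1 from each match (3 total).

['3h356', 'vglt7[dx', 'x']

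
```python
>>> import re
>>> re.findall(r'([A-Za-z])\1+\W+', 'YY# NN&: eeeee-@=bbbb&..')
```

['Y', 'N', 'e', 'b']

`\1` is not a pattern — it's the concrete string captured by group 1, re-applied verbatim.
Matches: at [0:4] match 'YY# ', group 1 = 'Y'; at [4:9] match 'NN&: ', group 1 = 'N'; at [9:17] match 'eeeee-@=', group 1 = 'e'; at [17:24] match 'bbbb&..', group 1 = 'b'.
`findall` collects group 1 from each match (4 total).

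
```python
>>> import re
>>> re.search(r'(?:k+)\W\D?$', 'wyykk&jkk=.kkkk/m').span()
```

(11, 17)

The pattern matches one or more of a literal 'k' (non-capturing group); then a non-word character, then optionally a non-digit; then anchored at the end.
`re.search` tries every starting position until one works.
The match spans [11:17] → 'kkkk/m'.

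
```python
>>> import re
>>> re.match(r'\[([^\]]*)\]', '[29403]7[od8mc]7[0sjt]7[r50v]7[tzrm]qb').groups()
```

('29403',)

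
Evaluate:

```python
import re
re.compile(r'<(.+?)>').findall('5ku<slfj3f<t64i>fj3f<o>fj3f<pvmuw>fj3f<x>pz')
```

Scanning left to right: at [3:16] match '<slfj3f<t64i>', group 1 = 'slfj3f<t64i'; at [20:23] match '<o>', group 1 = 'o'; at [27:34] match '<pvmuw>', group 1 = 'pvmuw'; at [38:41] match '<x>', group 1 = 'x'.
One capturing group, so `findall` returns just the captured substring from each match — 4 in all.

['slfj3f<t64i', 'o', 'pvmuw', 'x']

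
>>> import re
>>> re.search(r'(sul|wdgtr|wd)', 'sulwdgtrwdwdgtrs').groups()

`re.search` tries every starting position until one works.
The match spans [0:3] → 'sul'.
Captured: group 1 = 'sul'.

('sul',)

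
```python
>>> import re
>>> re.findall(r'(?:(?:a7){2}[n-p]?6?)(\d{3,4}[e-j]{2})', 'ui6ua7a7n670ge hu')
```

['670ge']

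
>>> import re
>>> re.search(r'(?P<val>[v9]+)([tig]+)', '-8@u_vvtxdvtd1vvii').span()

(5, 8)

Pattern: one or more of one of [v9] (captured as 'val'); then one or more of one of [tig] (captured).
`re.search` tries every starting position until one works.
The match spans [5:8] → 'vvt'.
Captured: group 1 = 'vv', group 2 = 't'.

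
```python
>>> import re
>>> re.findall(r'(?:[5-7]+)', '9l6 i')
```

['6']

Pattern: one or more of a character in [5-7] (non-capturing group).
Scanning left to right: at [2:3] → '6'.
`findall` yields the raw match text (1 of them) because the pattern has no groups.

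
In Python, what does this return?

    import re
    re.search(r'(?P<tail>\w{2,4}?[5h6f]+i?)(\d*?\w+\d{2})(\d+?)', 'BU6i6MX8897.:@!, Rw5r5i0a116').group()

This matches 2 to 4 of a word character (lazy), then one or more of one of [5h6f], then optionally a literal 'i' (captured as 'tail'); then zero or more of a digit (lazy), then one or more of a word character, then exactly 2 of a digit (captured); then one or more of a digit (lazy) (captured).
The match spans [0:11] → 'BU6i6MX8897'.

'BU6i6MX8897'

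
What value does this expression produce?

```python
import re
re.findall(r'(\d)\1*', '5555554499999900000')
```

A backreference is literal: `\1` must see the identical characters the first group matched.
Walking the string: at [0:6] match '555555', group 1 = '5'; at [6:8] match '44', group 1 = '4'; at [8:14] match '999999', group 1 = '9'; at [14:19] match '00000', group 1 = '0'.
Because there's exactly one group, `findall` drops the full match and keeps group 1 from each hit.

['5', '4', '9', '0']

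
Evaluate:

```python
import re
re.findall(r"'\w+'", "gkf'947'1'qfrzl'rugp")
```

No capturing groups, so `findall` returns the 2 full match strings.

["'947'", "'qfrzl'"]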